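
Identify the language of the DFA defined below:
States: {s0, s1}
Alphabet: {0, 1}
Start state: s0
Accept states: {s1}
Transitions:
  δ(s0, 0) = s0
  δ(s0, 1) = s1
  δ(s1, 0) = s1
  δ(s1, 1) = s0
Testing a few strings:
  '1' → accept
  '10' → accept
  '0' → reject
  '010' → accept
State roles: s0=even number of 1's so far; s1=odd number of 1's so far
All binary strings with an odd number of 1's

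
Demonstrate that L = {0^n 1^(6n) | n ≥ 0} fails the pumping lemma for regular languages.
Assume L is regular with pumping length p. Idea: pumping the 0-block breaks the 1:6 ratio.
Choose s = 0^p 1^(6p) (length 7p ≥ p). By the pumping lemma, s = xyz with |xy| ≤ p, |y| > 0, so y = 0^k with k ≥ 1. Then xy²z = 0^(p+k) 1^(6p). For this to be in L we would need 6p = 6(p+k), i.e. 6k = 0, contradicting k ≥ 1. So xy²z ∉ L.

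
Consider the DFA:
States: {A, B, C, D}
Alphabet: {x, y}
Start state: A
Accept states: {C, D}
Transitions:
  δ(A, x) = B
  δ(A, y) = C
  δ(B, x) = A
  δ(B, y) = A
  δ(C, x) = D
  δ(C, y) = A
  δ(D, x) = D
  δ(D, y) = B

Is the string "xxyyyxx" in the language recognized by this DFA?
Processing string "xxyyyxx":
  A --x--> B
  B --x--> A
  A --y--> C
  C --y--> A
  A --y--> C
  C --x--> D
  D --x--> D
Final state: D
Accept states: {C, D}
Yes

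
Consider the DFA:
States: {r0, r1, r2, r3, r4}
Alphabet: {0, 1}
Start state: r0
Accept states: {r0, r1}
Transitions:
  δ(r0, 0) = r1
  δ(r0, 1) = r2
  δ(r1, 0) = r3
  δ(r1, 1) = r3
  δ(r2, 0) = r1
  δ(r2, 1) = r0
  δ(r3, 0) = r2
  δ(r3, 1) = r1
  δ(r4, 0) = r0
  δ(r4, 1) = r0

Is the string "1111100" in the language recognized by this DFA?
Processing string "1111100":
  r0 --1--> r2
  r2 --1--> r0
  r0 --1--> r2
  r2 --1--> r0
  r0 --1--> r2
  r2 --0--> r1
  r1 --0--> r3
Final state: r3
Accept states: {r0, r1}
No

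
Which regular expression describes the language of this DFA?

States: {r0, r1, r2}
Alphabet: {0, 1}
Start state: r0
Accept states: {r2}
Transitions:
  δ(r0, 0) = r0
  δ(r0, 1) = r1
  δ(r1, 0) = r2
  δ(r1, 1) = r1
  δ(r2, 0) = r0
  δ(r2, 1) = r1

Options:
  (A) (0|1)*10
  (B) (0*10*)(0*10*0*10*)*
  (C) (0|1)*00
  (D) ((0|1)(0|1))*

Check each option against the DFA on short strings; one disagreement eliminates an option:
  (A) (0|1)*10: agrees with the DFA on every string of length ≤ 6
  (B) (0*10*)(0*10*0*10*)*: on '1' the DFA goes r0 → r1 and rejects (r1 ∉ Accept), but the regex matches it → eliminate
  (C) (0|1)*00: on '00' the DFA goes r0 → r0 → r0 and rejects (r0 ∉ Accept), but the regex matches it → eliminate
  (D) ((0|1)(0|1))*: on ε the DFA stays in r0 and rejects (r0 ∉ Accept), but the regex matches it → eliminate
Only (A) is consistent with the DFA.
(A) (0|1)*10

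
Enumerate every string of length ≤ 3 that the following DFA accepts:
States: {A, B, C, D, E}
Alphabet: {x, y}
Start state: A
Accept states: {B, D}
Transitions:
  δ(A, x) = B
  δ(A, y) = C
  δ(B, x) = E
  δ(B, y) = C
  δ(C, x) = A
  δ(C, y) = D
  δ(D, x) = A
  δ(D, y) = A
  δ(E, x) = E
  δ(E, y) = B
x, yy, xxy, xyy, yxx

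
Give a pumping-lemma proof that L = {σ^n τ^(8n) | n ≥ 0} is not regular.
Assume L is regular with pumping length p. Idea: pumping the σ-block breaks the 1:8 ratio.
Choose s = σ^p τ^(8p) (length 9p ≥ p). By the pumping lemma, s = xyz with |xy| ≤ p, |y| > 0, so y = σ^k with k ≥ 1. Then xy²z = σ^(p+k) τ^(8p). For this to be in L we would need 8p = 8(p+k), i.e. 8k = 0, contradicting k ≥ 1. So xy²z ∉ L.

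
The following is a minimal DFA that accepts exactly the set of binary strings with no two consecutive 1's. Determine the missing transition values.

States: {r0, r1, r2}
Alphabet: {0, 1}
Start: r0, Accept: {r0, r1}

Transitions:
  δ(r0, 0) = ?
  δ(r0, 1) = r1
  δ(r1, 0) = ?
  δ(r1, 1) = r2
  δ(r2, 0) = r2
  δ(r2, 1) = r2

From the language and accept set, identify what each state tracks — r0: last symbol not 1 (ok); r1: last symbol 1 (ok); r2: saw 11 (dead).
Each missing δ(q, a) is the state matching the new tracked value after reading a.
δ(r0, 0) = r0; δ(r1, 0) = r0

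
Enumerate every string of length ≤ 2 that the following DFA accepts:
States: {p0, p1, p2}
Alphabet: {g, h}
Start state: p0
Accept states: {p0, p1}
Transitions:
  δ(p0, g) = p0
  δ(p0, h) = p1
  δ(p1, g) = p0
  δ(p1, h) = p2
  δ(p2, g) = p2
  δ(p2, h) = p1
ε, g, h, gg, gh, hg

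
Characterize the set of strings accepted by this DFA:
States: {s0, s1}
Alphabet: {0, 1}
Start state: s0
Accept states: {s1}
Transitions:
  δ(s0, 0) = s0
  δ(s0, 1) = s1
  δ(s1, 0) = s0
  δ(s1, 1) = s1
Testing a few strings:
  '001' → accept
  '1' → accept
  '100' → reject
  '0' → reject
State roles: s0=last symbol not 1; s1=last symbol is 1
All binary strings ending with 1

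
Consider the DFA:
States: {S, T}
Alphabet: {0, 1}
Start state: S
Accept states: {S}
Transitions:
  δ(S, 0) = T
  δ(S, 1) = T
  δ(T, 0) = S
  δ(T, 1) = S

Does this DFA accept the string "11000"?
Processing string "11000":
  S --1--> T
  T --1--> S
  S --0--> T
  T --0--> S
  S --0--> T
Final state: T
Accept states: {S}
No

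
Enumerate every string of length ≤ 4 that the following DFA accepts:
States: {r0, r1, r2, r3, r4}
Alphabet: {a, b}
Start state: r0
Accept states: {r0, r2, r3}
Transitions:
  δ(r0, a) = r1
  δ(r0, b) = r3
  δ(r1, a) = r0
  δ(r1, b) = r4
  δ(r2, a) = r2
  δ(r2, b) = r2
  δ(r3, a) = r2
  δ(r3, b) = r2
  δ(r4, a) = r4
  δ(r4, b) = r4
ε, b, aa, ba, bb, aab, baa, bab, bba, bbb, aaaa, aaba, aabb, baaa, baab, baba, babb, bbaa, bbab, bbba, bbbb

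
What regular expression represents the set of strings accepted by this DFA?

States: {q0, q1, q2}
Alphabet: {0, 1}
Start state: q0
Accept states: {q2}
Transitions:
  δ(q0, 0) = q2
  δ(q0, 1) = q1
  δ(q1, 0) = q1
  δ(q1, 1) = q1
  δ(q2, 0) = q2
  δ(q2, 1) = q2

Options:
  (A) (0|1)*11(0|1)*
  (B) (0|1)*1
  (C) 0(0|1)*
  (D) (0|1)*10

Check each option against the DFA on short strings; one disagreement eliminates an option:
  (A) (0|1)*11(0|1)*: on '0' the DFA goes q0 → q2 and accepts (q2 ∈ Accept), but the regex does not match it → eliminate
  (B) (0|1)*1: on '0' the DFA goes q0 → q2 and accepts (q2 ∈ Accept), but the regex does not match it → eliminate
  (C) 0(0|1)*: agrees with the DFA on every string of length ≤ 6
  (D) (0|1)*10: on '0' the DFA goes q0 → q2 and accepts (q2 ∈ Accept), but the regex does not match it → eliminate
Only (C) is consistent with the DFA.
(C) 0(0|1)*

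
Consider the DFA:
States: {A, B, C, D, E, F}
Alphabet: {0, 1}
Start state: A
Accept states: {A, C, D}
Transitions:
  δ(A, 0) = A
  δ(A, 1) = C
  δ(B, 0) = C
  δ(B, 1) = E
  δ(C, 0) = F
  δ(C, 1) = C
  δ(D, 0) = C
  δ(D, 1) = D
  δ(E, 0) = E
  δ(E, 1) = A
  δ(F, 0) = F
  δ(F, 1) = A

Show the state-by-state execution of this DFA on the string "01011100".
read '0': A → A
  read '1': A → C
  read '0': C → F
  read '1': F → A
  read '1': A → C
  read '1': C → C
  read '0': C → F
  read '0': F → F
A -> A -> C -> F -> A -> C -> C -> F -> F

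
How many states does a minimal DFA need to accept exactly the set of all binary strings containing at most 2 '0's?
By Myhill–Nerode, count the distinguishable equivalence classes: 4 classes — having seen 0, 1, 2, or >2 copies of '0'; counts 0 through 2 are accepting and >2 is dead.
4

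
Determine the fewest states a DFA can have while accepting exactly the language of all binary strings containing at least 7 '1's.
By Myhill–Nerode, count the distinguishable equivalence classes: 8 classes — having seen 0, 1, …, 6, or ≥7 copies of '1'; any two classes i < j (j ≤ 7) are distinguished by the string 1^(7−j), which takes class j to 7 copies (accepted) but leaves class i below 7 (rejected).
8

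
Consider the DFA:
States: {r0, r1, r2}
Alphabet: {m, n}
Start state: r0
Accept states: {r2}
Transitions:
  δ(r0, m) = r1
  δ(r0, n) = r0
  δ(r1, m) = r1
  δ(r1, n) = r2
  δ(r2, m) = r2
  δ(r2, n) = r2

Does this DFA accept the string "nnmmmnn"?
Processing string "nnmmmnn":
  r0 --n--> r0
  r0 --n--> r0
  r0 --m--> r1
  r1 --m--> r1
  r1 --m--> r1
  r1 --n--> r2
  r2 --n--> r2
Final state: r2
Accept states: {r2}
Yes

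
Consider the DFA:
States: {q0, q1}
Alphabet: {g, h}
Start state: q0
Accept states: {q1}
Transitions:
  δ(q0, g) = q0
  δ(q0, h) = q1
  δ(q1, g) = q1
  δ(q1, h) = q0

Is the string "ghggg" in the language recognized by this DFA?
Processing string "ghggg":
  q0 --g--> q0
  q0 --h--> q1
  q1 --g--> q1
  q1 --g--> q1
  q1 --g--> q1
Final state: q1
Accept states: {q1}
Yes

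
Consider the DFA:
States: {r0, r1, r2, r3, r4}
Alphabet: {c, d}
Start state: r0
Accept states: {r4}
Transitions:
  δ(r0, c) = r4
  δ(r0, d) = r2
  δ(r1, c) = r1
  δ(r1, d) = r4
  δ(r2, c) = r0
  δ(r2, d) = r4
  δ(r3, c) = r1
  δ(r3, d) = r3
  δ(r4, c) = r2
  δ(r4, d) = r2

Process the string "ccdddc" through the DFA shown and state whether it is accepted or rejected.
Processing string "ccdddc":
  r0 --c--> r4
  r4 --c--> r2
  r2 --d--> r4
  r4 --d--> r2
  r2 --d--> r4
  r4 --c--> r2
Final state: r2
Accept states: {r4}
No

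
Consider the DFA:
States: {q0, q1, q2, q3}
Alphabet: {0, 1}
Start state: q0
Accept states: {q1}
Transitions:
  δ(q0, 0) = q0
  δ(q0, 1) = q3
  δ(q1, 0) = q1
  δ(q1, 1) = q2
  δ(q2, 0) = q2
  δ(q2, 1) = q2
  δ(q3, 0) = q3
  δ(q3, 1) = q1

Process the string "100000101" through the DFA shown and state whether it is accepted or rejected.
Processing string "100000101":
  q0 --1--> q3
  q3 --0--> q3
  q3 --0--> q3
  q3 --0--> q3
  q3 --0--> q3
  q3 --0--> q3
  q3 --1--> q1
  q1 --0--> q1
  q1 --1--> q2
Final state: q2
Accept states: {q1}
No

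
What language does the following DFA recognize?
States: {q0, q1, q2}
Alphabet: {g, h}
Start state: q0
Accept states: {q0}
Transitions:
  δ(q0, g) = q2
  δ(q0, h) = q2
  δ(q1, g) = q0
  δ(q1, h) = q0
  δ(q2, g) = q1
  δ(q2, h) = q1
Testing a few strings:
  'hghh' → reject
  'h' → reject
  'gg' → reject
  'hhh' → accept
State roles: q0=length ≡ 0 (mod 3); q1=length ≡ 2 (mod 3); q2=length ≡ 1 (mod 3)
All strings over {g,h} whose length is a multiple of 3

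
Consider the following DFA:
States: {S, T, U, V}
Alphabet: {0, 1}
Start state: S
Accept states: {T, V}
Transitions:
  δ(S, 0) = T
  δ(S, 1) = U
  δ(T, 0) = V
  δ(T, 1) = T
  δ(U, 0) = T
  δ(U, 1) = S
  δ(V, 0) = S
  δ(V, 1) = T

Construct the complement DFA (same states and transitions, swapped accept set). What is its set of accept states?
Complement accept states = All states \ Original accept states
= {S, T, U, V} \ {T, V}
{S, U}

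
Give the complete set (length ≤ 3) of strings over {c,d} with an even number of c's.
ε, d, cc, dd, ccd, cdc, dcc, ddd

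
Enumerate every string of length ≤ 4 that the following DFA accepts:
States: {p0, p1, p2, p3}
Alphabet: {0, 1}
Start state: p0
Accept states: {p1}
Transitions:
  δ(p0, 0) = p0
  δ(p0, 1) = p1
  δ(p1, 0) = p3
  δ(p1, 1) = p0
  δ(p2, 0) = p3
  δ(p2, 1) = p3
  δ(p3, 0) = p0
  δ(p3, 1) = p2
1, 01, 001, 111, 0001, 0111, 1001, 1101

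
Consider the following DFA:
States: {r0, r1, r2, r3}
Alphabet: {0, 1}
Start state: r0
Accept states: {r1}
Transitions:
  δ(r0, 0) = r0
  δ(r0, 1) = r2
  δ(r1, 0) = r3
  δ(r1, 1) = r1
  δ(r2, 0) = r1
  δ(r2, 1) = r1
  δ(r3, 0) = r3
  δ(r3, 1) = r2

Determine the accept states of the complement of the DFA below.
Complement accept states = All states \ Original accept states
= {r0, r1, r2, r3} \ {r1}
{r0, r2, r3}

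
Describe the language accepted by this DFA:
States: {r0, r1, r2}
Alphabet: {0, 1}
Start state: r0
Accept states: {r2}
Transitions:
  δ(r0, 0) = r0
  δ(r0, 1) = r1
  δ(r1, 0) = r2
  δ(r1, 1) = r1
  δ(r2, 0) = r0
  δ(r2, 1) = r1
Testing a few strings:
  '01' → reject
  '010' → accept
  '1000' → reject
  '110' → accept
State roles: r0=no suffix match; r1=one trailing 1; r2=suffix is 10
All binary strings ending with 10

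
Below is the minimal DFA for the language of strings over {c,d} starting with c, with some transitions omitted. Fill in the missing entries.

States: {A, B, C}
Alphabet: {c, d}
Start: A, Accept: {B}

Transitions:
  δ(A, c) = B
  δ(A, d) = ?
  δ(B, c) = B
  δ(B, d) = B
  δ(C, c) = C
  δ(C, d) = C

From the language and accept set, identify what each state tracks — A: no input read; B: started with c; C: started with d (dead).
Each missing δ(q, a) is the state matching the new tracked value after reading a.
δ(A, d) = C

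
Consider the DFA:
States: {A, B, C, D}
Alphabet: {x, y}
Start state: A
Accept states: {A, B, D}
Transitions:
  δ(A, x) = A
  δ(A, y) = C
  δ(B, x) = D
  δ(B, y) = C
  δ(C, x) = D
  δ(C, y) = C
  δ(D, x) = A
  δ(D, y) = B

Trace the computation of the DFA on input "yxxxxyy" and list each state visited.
read 'y': A → C
  read 'x': C → D
  read 'x': D → A
  read 'x': A → A
  read 'x': A → A
  read 'y': A → C
  read 'y': C → C
A -> C -> D -> A -> A -> A -> C -> C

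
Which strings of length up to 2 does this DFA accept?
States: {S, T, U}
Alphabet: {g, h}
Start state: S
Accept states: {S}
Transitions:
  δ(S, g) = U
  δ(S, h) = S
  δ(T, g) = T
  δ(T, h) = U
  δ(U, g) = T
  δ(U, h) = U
ε, h, hh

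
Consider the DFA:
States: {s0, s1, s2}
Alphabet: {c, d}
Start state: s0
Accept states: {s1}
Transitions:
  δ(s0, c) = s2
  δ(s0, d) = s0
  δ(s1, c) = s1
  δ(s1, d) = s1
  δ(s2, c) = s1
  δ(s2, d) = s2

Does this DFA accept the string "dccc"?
Processing string "dccc":
  s0 --d--> s0
  s0 --c--> s2
  s2 --c--> s1
  s1 --c--> s1
Final state: s1
Accept states: {s1}
Yes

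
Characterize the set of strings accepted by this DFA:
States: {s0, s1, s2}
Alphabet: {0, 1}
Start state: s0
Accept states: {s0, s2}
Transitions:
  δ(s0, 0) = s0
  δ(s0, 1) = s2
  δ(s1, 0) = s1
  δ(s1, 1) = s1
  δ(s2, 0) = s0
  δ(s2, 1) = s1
Testing a few strings:
  '100' → accept
  '11' → reject
  '1000' → accept
  '01' → accept
State roles: s0=last symbol not 1 (ok); s1=saw 11 (dead); s2=last symbol 1 (ok)
All binary strings with no two consecutive 1's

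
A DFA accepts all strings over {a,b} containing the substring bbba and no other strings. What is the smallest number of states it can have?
By Myhill–Nerode, count the distinguishable equivalence classes: 5 classes — one per longest suffix of the input that is a prefix of 'bbba' (lengths 0 through 3), plus an absorbing 'already seen bbba' class.
5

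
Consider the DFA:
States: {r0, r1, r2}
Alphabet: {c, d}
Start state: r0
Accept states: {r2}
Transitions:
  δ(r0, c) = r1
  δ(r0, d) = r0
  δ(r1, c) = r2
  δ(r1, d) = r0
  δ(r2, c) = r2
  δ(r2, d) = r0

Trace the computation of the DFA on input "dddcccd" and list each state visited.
read 'd': r0 → r0
  read 'd': r0 → r0
  read 'd': r0 → r0
  read 'c': r0 → r1
  read 'c': r1 → r2
  read 'c': r2 → r2
  read 'd': r2 → r0
r0 -> r0 -> r0 -> r0 -> r1 -> r2 -> r2 -> r0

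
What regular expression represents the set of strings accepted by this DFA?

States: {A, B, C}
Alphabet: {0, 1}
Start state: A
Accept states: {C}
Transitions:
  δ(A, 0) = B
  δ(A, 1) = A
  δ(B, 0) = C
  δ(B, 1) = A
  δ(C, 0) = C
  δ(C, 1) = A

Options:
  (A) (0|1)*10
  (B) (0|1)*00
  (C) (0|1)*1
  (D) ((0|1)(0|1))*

Check each option against the DFA on short strings; one disagreement eliminates an option:
  (A) (0|1)*10: on '00' the DFA goes A → B → C and accepts (C ∈ Accept), but the regex does not match it → eliminate
  (B) (0|1)*00: agrees with the DFA on every string of length ≤ 6
  (C) (0|1)*1: on '1' the DFA goes A → A and rejects (A ∉ Accept), but the regex matches it → eliminate
  (D) ((0|1)(0|1))*: on ε the DFA stays in A and rejects (A ∉ Accept), but the regex matches it → eliminate
Only (B) is consistent with the DFA.
(B) (0|1)*00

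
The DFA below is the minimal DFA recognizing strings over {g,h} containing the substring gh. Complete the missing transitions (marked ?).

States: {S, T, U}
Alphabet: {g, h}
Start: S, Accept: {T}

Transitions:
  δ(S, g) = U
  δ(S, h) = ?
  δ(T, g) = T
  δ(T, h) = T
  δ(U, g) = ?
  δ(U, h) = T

From the language and accept set, identify what each state tracks — S: no g seen yet; T: substring gh seen; U: seen a g, waiting for h.
Each missing δ(q, a) is the state matching the new tracked value after reading a.
δ(S, h) = S; δ(U, g) = U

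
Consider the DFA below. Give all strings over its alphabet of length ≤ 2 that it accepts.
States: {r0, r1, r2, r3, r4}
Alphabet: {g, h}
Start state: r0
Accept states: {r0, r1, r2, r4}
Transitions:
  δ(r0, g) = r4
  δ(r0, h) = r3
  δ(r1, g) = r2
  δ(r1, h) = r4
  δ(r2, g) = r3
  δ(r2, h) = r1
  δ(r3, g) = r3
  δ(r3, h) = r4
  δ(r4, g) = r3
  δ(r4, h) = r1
ε, g, gh, hh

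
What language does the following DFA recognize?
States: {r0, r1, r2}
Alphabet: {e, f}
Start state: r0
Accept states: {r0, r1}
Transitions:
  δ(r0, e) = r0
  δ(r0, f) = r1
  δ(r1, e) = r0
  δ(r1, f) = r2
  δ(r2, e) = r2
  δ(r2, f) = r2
Testing a few strings:
  'eefe' → accept
  'ee' → accept
  'f' → accept
  'fef' → accept
State roles: r0=last symbol not f (ok); r1=last symbol f (ok); r2=saw ff (dead)
All strings over {e,f} with no two consecutive f's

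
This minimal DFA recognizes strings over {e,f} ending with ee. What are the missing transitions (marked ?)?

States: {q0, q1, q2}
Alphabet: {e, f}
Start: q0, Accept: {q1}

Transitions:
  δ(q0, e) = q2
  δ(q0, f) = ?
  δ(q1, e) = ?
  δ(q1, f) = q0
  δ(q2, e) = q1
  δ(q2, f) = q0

From the language and accept set, identify what each state tracks — q0: last symbol not e; q1: two trailing e's; q2: one trailing e.
Each missing δ(q, a) is the state matching the new tracked value after reading a.
δ(q0, f) = q0; δ(q1, e) = q1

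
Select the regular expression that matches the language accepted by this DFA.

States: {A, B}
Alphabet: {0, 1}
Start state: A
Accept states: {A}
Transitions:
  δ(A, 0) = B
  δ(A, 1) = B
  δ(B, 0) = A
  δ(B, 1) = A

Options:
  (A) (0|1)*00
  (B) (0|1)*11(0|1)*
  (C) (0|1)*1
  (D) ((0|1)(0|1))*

Check each option against the DFA on short strings; one disagreement eliminates an option:
  (A) (0|1)*00: on ε the DFA stays in A and accepts (A ∈ Accept), but the regex does not match it → eliminate
  (B) (0|1)*11(0|1)*: on ε the DFA stays in A and accepts (A ∈ Accept), but the regex does not match it → eliminate
  (C) (0|1)*1: on ε the DFA stays in A and accepts (A ∈ Accept), but the regex does not match it → eliminate
  (D) ((0|1)(0|1))*: agrees with the DFA on every string of length ≤ 6
Only (D) is consistent with the DFA.
(D) ((0|1)(0|1))*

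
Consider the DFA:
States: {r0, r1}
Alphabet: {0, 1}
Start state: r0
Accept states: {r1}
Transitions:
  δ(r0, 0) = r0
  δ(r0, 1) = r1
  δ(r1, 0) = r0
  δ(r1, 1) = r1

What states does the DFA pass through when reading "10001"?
read '1': r0 → r1
  read '0': r1 → r0
  read '0': r0 → r0
  read '0': r0 → r0
  read '1': r0 → r1
r0 -> r1 -> r0 -> r0 -> r0 -> r1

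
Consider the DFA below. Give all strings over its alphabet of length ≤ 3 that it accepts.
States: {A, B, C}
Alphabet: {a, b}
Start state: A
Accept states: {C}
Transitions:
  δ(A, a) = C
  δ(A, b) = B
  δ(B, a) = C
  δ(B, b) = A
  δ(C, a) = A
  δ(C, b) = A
a, ba, aaa, aba, bba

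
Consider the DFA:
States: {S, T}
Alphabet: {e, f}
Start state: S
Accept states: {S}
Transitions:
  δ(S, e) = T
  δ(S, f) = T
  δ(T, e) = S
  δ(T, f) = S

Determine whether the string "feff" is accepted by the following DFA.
Processing string "feff":
  S --f--> T
  T --e--> S
  S --f--> T
  T --f--> S
Final state: S
Accept states: {S}
Yes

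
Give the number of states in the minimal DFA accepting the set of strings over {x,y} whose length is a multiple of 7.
By Myhill–Nerode, count the distinguishable equivalence classes: 7 classes — one per residue of the length mod 7; class i is distinguished from class j by any string of length (7 − i) mod 7.
7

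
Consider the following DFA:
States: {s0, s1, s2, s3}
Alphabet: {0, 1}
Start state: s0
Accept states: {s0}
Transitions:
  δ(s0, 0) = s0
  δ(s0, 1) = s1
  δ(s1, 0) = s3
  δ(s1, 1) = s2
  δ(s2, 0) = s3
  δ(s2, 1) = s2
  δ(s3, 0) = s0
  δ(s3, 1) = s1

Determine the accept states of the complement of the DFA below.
Complement accept states = All states \ Original accept states
= {s0, s1, s2, s3} \ {s0}
{s1, s2, s3}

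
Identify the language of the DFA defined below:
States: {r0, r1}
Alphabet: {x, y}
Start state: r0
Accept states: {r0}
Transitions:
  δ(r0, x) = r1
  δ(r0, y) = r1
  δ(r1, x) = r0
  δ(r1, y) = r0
Testing a few strings:
  'xxx' → reject
  'xy' → accept
  'xx' → accept
  'x' → reject
State roles: r0=even length so far; r1=odd length so far
All strings over {x,y} of even length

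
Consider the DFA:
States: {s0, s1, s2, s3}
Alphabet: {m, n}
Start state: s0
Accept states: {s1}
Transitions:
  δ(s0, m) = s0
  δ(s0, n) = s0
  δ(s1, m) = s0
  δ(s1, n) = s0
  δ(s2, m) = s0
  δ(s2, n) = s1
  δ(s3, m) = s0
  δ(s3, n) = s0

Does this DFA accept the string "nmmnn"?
Processing string "nmmnn":
  s0 --n--> s0
  s0 --m--> s0
  s0 --m--> s0
  s0 --n--> s0
  s0 --n--> s0
Final state: s0
Accept states: {s1}
No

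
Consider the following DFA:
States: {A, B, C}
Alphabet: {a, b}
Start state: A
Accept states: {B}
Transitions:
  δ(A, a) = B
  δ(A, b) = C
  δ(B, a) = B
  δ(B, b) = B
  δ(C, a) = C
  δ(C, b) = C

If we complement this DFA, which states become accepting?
Complement accept states = All states \ Original accept states
= {A, B, C} \ {B}
{A, C}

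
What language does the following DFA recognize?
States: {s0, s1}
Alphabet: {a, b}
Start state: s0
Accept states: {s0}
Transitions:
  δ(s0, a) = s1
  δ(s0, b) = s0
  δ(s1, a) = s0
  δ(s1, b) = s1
Testing a few strings:
  'abb' → reject
  'bb' → accept
  'aab' → accept
  'ab' → reject
State roles: s0=even number of a's so far; s1=odd number of a's so far
All strings over {a,b} with an even number of a's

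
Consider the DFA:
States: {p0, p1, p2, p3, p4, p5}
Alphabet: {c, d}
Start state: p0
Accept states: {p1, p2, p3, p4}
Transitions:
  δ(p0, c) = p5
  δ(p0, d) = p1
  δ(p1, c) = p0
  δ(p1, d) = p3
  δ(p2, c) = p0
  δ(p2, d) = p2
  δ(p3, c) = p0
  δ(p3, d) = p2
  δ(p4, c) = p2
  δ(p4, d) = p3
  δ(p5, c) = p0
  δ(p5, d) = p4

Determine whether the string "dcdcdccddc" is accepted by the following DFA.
Processing string "dcdcdccddc":
  p0 --d--> p1
  p1 --c--> p0
  p0 --d--> p1
  p1 --c--> p0
  p0 --d--> p1
  p1 --c--> p0
  p0 --c--> p5
  p5 --d--> p4
  p4 --d--> p3
  p3 --c--> p0
Final state: p0
Accept states: {p1, p2, p3, p4}
No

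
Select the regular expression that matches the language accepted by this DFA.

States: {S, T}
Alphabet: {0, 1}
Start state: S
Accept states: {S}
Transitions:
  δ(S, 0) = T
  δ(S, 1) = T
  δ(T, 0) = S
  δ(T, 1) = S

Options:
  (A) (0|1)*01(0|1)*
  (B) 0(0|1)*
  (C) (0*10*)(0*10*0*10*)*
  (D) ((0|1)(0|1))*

Check each option against the DFA on short strings; one disagreement eliminates an option:
  (A) (0|1)*01(0|1)*: on ε the DFA stays in S and accepts (S ∈ Accept), but the regex does not match it → eliminate
  (B) 0(0|1)*: on ε the DFA stays in S and accepts (S ∈ Accept), but the regex does not match it → eliminate
  (C) (0*10*)(0*10*0*10*)*: on ε the DFA stays in S and accepts (S ∈ Accept), but the regex does not match it → eliminate
  (D) ((0|1)(0|1))*: agrees with the DFA on every string of length ≤ 6
Only (D) is consistent with the DFA.
(D) ((0|1)(0|1))*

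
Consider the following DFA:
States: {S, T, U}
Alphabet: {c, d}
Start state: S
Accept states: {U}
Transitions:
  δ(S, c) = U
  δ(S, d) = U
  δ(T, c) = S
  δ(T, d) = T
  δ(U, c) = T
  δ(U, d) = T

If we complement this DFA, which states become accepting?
Complement accept states = All states \ Original accept states
= {S, T, U} \ {U}
{S, T}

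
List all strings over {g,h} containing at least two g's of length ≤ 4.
gg, ggg, ggh, ghg, hgg, gggg, gggh, gghg, gghh, ghgg, ghgh, ghhg, hggg, hggh, hghg, hhgg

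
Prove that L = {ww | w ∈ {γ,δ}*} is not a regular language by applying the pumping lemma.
Assume L is regular with pumping length p. Idea: pumping the leading γ-block breaks the equality of the two halves.
Choose s = γ^p δ γ^p δ ∈ L (with w = γ^p δ). |s| = 2p+2 ≥ p. By the pumping lemma, s = xyz with |xy| ≤ p, |y| > 0, so y = γ^k with k ≥ 1, in the first γ-block. Then xy²z = γ^(p+k) δ γ^p δ, of length 2p+2+k. If k is odd this length is odd, so it cannot be of the form ww. If k is even, each half has length p+1+k/2 ≤ p+k, so the first half lies entirely inside the leading γ-block and contains no δ, while the second half ends in δ; the halves differ. Either way xy²z ∉ L.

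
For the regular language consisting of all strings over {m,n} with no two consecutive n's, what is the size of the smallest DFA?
By Myhill–Nerode, count the distinguishable equivalence classes: three classes — safe with last≠n / safe with last=n / nn seen (dead).
3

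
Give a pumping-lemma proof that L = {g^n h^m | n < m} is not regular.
Assume L is regular with pumping length p. Idea: pumping up the g-block makes the g-count reach the h-count.
Choose s = g^p h^(p+1) ∈ L. By the pumping lemma, s = xyz with |xy| ≤ p, |y| > 0, so y = g^k with k ≥ 1. Then xy²z = g^(p+k) h^(p+1). Since p+k ≥ p+1, the number of g's is no longer strictly less than the number of h's, so xy²z ∉ L.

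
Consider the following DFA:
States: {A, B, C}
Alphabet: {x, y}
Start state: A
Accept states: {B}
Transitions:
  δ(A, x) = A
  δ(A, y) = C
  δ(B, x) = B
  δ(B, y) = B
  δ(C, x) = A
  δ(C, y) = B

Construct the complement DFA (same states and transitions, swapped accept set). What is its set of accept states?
Complement accept states = All states \ Original accept states
= {A, B, C} \ {B}
{A, C}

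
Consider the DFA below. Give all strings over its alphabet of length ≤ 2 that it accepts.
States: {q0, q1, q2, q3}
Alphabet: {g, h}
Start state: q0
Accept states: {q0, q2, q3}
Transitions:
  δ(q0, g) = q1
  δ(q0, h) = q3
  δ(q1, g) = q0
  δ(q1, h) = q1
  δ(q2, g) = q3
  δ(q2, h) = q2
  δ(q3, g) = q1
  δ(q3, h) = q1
ε, h, gg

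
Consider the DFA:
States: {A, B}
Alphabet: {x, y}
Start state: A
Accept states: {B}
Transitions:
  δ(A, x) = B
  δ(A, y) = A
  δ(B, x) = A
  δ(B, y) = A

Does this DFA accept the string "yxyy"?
Processing string "yxyy":
  A --y--> A
  A --x--> B
  B --y--> A
  A --y--> A
Final state: A
Accept states: {B}
No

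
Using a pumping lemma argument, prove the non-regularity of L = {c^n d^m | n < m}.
Assume L is regular with pumping length p. Idea: pumping up the c-block makes the c-count reach the d-count.
Choose s = c^p d^(p+1) ∈ L. By the pumping lemma, s = xyz with |xy| ≤ p, |y| > 0, so y = c^k with k ≥ 1. Then xy²z = c^(p+k) d^(p+1). Since p+k ≥ p+1, the number of c's is no longer strictly less than the number of d's, so xy²z ∉ L.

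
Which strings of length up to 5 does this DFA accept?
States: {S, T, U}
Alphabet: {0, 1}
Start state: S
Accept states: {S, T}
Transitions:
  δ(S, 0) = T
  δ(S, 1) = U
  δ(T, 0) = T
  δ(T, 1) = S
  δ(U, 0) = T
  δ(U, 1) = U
ε, 0, 00, 01, 10, 000, 001, 010, 100, 101, 110, 0000, 0001, 0010, 0100, 0101, 0110, 1000, 1001, 1010, 1100, 1101, 1110, 00000, 00001, 00010, 00100, 00101, 00110, 01000, 01001, 01010, 01100, 01101, 01110, 10000, 10001, 10010, 10100, 10101, 10110, 11000, 11001, 11010, 11100, 11101, 11110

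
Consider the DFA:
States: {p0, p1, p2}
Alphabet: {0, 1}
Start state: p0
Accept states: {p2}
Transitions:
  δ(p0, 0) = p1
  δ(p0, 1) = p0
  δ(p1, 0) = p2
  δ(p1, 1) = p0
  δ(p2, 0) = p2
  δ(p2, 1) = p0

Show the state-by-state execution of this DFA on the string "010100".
read '0': p0 → p1
  read '1': p1 → p0
  read '0': p0 → p1
  read '1': p1 → p0
  read '0': p0 → p1
  read '0': p1 → p2
p0 -> p1 -> p0 -> p1 -> p0 -> p1 -> p2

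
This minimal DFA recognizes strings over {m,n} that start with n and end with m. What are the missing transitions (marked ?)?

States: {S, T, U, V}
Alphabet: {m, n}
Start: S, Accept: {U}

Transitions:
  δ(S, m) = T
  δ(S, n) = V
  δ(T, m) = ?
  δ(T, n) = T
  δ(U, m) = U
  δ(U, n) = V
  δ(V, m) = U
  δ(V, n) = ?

From the language and accept set, identify what each state tracks — S: no input read; T: started with m (dead); U: started with n, last symbol m; V: started with n, last symbol n.
Each missing δ(q, a) is the state matching the new tracked value after reading a.
δ(T, m) = T; δ(V, n) = V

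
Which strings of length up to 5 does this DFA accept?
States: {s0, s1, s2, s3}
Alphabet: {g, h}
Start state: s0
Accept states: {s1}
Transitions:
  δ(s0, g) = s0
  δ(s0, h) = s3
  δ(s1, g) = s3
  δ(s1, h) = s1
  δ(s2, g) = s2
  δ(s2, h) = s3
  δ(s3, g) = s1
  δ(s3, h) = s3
hg, ghg, hgh, hhg, gghg, ghgh, ghhg, hggg, hghh, hhgh, hhhg, ggghg, gghgh, gghhg, ghggg, ghghh, ghhgh, ghhhg, hgggh, hgghg, hghgg, hghhh, hhggg, hhghh, hhhgh, hhhhg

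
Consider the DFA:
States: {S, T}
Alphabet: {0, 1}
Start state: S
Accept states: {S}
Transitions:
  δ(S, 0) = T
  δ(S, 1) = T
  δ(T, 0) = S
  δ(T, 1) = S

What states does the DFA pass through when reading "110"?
read '1': S → T
  read '1': T → S
  read '0': S → T
S -> T -> S -> T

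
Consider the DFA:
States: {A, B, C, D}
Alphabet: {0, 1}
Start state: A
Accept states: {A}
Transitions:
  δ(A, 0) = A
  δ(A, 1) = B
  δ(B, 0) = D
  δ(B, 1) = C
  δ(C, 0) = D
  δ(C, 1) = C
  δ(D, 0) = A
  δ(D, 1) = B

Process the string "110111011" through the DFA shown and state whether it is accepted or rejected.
Processing string "110111011":
  A --1--> B
  B --1--> C
  C --0--> D
  D --1--> B
  B --1--> C
  C --1--> C
  C --0--> D
  D --1--> B
  B --1--> C
Final state: C
Accept states: {A}
No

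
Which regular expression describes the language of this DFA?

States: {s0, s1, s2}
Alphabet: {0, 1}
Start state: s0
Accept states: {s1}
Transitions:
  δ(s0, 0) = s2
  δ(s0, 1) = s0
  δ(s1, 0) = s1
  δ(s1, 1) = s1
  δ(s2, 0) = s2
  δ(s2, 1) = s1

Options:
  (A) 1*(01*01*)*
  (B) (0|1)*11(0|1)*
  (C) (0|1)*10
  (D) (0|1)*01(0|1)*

Check each option against the DFA on short strings; one disagreement eliminates an option:
  (A) 1*(01*01*)*: on ε the DFA stays in s0 and rejects (s0 ∉ Accept), but the regex matches it → eliminate
  (B) (0|1)*11(0|1)*: on '01' the DFA goes s0 → s2 → s1 and accepts (s1 ∈ Accept), but the regex does not match it → eliminate
  (C) (0|1)*10: on '01' the DFA goes s0 → s2 → s1 and accepts (s1 ∈ Accept), but the regex does not match it → eliminate
  (D) (0|1)*01(0|1)*: agrees with the DFA on every string of length ≤ 6
Only (D) is consistent with the DFA.
(D) (0|1)*01(0|1)*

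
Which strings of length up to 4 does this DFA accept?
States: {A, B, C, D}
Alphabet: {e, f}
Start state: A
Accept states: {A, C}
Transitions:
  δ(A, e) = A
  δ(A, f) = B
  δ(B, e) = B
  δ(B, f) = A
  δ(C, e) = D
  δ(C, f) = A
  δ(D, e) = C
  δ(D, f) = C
ε, e, ee, ff, eee, eff, fef, ffe, eeee, eeff, efef, effe, feef, fefe, ffee, ffff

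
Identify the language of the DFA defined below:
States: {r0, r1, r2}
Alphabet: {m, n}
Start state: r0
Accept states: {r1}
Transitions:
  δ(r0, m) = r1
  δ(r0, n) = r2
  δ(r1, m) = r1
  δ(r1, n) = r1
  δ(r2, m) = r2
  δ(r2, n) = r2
Testing a few strings:
  'm' → accept
  'n' → reject
  'nn' → reject
  'nm' → reject
State roles: r0=no input read; r1=started with m; r2=started with n (dead)
All strings over {m,n} starting with m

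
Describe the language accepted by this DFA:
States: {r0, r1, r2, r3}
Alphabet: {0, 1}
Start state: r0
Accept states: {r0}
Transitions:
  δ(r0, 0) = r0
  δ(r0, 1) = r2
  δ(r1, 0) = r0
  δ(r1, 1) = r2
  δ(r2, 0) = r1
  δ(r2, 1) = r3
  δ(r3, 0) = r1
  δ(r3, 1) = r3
Testing a few strings:
  '0' → accept
  '1' → reject
  '000' → accept
  '001' → reject
State roles: r0=value ≡ 0 (mod 4); r1=value ≡ 2 (mod 4); r2=value ≡ 1 (mod 4); r3=value ≡ 3 (mod 4)
All binary strings representing a multiple of 4 (read in base 2; leading zeros allowed and ε counts as 0)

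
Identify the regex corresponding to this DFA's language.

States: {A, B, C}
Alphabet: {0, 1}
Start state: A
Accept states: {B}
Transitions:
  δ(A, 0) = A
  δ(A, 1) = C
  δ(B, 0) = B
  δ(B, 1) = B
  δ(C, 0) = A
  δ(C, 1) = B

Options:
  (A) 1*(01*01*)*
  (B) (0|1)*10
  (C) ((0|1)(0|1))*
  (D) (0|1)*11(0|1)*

Check each option against the DFA on short strings; one disagreement eliminates an option:
  (A) 1*(01*01*)*: on ε the DFA stays in A and rejects (A ∉ Accept), but the regex matches it → eliminate
  (B) (0|1)*10: on '10' the DFA goes A → C → A and rejects (A ∉ Accept), but the regex matches it → eliminate
  (C) ((0|1)(0|1))*: on ε the DFA stays in A and rejects (A ∉ Accept), but the regex matches it → eliminate
  (D) (0|1)*11(0|1)*: agrees with the DFA on every string of length ≤ 6
Only (D) is consistent with the DFA.
(D) (0|1)*11(0|1)*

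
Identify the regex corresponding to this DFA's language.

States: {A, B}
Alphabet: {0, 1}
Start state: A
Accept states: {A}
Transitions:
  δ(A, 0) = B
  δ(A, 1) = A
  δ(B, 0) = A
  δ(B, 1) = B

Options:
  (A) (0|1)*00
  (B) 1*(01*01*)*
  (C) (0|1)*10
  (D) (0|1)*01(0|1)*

Check each option against the DFA on short strings; one disagreement eliminates an option:
  (A) (0|1)*00: on ε the DFA stays in A and accepts (A ∈ Accept), but the regex does not match it → eliminate
  (B) 1*(01*01*)*: agrees with the DFA on every string of length ≤ 6
  (C) (0|1)*10: on ε the DFA stays in A and accepts (A ∈ Accept), but the regex does not match it → eliminate
  (D) (0|1)*01(0|1)*: on ε the DFA stays in A and accepts (A ∈ Accept), but the regex does not match it → eliminate
Only (B) is consistent with the DFA.
(B) 1*(01*01*)*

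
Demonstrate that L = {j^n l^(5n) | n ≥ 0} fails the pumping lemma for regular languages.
Assume L is regular with pumping length p. Idea: pumping the j-block breaks the 1:5 ratio.
Choose s = j^p l^(5p) (length 6p ≥ p). By the pumping lemma, s = xyz with |xy| ≤ p, |y| > 0, so y = j^k with k ≥ 1. Then xy²z = j^(p+k) l^(5p). For this to be in L we would need 5p = 5(p+k), i.e. 5k = 0, contradicting k ≥ 1. So xy²z ∉ L.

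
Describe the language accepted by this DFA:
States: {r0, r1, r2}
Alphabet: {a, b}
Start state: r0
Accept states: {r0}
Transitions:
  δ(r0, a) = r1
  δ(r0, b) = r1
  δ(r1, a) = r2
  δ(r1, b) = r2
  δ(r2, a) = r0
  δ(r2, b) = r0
Testing a few strings:
  'bb' → reject
  'b' → reject
  'aba' → accept
  'baa' → accept
State roles: r0=length ≡ 0 (mod 3); r1=length ≡ 1 (mod 3); r2=length ≡ 2 (mod 3)
All strings over {a,b} whose length is a multiple of 3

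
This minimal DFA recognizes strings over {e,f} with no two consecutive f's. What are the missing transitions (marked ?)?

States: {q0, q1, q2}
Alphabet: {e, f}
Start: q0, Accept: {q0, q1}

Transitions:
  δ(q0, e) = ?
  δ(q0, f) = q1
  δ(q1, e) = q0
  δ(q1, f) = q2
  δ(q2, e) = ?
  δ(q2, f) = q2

From the language and accept set, identify what each state tracks — q0: last symbol not f (ok); q1: last symbol f (ok); q2: saw ff (dead).
Each missing δ(q, a) is the state matching the new tracked value after reading a.
δ(q0, e) = q0; δ(q2, e) = q2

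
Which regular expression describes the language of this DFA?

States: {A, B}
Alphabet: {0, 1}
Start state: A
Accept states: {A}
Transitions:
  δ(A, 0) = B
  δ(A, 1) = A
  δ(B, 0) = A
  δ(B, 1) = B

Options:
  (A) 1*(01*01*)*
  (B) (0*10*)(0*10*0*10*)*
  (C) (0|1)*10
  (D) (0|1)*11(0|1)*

Check each option against the DFA on short strings; one disagreement eliminates an option:
  (A) 1*(01*01*)*: agrees with the DFA on every string of length ≤ 6
  (B) (0*10*)(0*10*0*10*)*: on ε the DFA stays in A and accepts (A ∈ Accept), but the regex does not match it → eliminate
  (C) (0|1)*10: on ε the DFA stays in A and accepts (A ∈ Accept), but the regex does not match it → eliminate
  (D) (0|1)*11(0|1)*: on ε the DFA stays in A and accepts (A ∈ Accept), but the regex does not match it → eliminate
Only (A) is consistent with the DFA.
(A) 1*(01*01*)*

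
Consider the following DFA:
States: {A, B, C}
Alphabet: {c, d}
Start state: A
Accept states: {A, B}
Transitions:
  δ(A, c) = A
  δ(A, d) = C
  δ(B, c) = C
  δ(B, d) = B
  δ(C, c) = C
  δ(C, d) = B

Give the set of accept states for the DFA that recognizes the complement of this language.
Complement accept states = All states \ Original accept states
= {A, B, C} \ {A, B}
{C}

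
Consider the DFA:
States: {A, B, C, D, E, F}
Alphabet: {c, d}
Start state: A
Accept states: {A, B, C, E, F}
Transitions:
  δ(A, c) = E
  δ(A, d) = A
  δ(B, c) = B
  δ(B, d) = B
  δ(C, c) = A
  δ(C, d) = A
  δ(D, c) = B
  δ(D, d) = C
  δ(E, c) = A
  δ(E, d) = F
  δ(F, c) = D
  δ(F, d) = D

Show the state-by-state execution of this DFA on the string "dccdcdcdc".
read 'd': A → A
  read 'c': A → E
  read 'c': E → A
  read 'd': A → A
  read 'c': A → E
  read 'd': E → F
  read 'c': F → D
  read 'd': D → C
  read 'c': C → A
A -> A -> E -> A -> A -> E -> F -> D -> C -> A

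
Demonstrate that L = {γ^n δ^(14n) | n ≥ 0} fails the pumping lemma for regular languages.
Assume L is regular with pumping length p. Idea: pumping the γ-block breaks the 1:14 ratio.
Choose s = γ^p δ^(14p) (length 15p ≥ p). By the pumping lemma, s = xyz with |xy| ≤ p, |y| > 0, so y = γ^k with k ≥ 1. Then xy²z = γ^(p+k) δ^(14p). For this to be in L we would need 14p = 14(p+k), i.e. 14k = 0, contradicting k ≥ 1. So xy²z ∉ L.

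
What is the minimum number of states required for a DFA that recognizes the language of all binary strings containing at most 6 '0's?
By Myhill–Nerode, count the distinguishable equivalence classes: 8 classes — having seen 0, 1, …, 6, or >6 copies of '0'; counts 0 through 6 are accepting and >6 is dead.
8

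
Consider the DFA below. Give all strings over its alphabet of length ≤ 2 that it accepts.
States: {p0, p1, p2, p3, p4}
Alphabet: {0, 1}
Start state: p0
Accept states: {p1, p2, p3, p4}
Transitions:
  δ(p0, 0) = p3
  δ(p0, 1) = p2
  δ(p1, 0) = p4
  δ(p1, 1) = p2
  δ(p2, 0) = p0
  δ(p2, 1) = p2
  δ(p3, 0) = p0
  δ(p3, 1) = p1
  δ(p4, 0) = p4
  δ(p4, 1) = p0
0, 1, 01, 11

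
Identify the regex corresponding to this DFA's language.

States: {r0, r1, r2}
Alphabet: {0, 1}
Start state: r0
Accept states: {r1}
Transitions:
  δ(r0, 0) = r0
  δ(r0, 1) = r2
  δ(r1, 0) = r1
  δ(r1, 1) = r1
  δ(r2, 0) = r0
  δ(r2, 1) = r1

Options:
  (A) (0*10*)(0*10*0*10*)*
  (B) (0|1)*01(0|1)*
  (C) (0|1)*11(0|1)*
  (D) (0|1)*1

Check each option against the DFA on short strings; one disagreement eliminates an option:
  (A) (0*10*)(0*10*0*10*)*: on '1' the DFA goes r0 → r2 and rejects (r2 ∉ Accept), but the regex matches it → eliminate
  (B) (0|1)*01(0|1)*: on '01' the DFA goes r0 → r0 → r2 and rejects (r2 ∉ Accept), but the regex matches it → eliminate
  (C) (0|1)*11(0|1)*: agrees with the DFA on every string of length ≤ 6
  (D) (0|1)*1: on '1' the DFA goes r0 → r2 and rejects (r2 ∉ Accept), but the regex matches it → eliminate
Only (C) is consistent with the DFA.
(C) (0|1)*11(0|1)*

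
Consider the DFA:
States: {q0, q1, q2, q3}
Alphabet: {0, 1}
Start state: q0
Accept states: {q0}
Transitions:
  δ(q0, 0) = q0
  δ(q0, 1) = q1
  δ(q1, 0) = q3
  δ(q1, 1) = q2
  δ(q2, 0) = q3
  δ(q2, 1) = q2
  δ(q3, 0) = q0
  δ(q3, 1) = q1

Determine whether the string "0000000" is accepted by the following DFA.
Processing string "0000000":
  q0 --0--> q0
  q0 --0--> q0
  q0 --0--> q0
  q0 --0--> q0
  q0 --0--> q0
  q0 --0--> q0
  q0 --0--> q0
Final state: q0
Accept states: {q0}
Yes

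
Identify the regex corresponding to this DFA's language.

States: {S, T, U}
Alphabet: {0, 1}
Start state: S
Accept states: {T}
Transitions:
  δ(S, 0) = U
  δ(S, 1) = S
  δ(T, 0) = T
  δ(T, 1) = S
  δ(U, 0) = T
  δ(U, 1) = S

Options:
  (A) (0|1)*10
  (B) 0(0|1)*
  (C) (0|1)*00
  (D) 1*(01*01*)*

Check each option against the DFA on short strings; one disagreement eliminates an option:
  (A) (0|1)*10: on '00' the DFA goes S → U → T and accepts (T ∈ Accept), but the regex does not match it → eliminate
  (B) 0(0|1)*: on '0' the DFA goes S → U and rejects (U ∉ Accept), but the regex matches it → eliminate
  (C) (0|1)*00: agrees with the DFA on every string of length ≤ 6
  (D) 1*(01*01*)*: on ε the DFA stays in S and rejects (S ∉ Accept), but the regex matches it → eliminate
Only (C) is consistent with the DFA.
(C) (0|1)*00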